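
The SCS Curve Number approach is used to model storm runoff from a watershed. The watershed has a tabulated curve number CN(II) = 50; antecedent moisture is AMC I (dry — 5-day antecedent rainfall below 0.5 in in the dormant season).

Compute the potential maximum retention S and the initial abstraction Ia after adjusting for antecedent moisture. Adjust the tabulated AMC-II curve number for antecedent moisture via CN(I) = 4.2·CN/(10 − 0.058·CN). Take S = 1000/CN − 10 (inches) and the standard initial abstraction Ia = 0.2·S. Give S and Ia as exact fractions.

S = 500/21 in ≈ 23.810 in; Ia = 100/21 in ≈ 4.762 in

Adjust CN=50 to AMC I: 4.2·50/(10 − 0.058·50) → 210 ÷ (71/10) = 2100/71 ≈ 29.577
Max retention: S = 1000/(2100/71) − 10 = 500/21 in (≈ 23.810 in)
Initial abstraction Ia = S/5 = (500/21)/5 = 100/21 ≈ 4.762 in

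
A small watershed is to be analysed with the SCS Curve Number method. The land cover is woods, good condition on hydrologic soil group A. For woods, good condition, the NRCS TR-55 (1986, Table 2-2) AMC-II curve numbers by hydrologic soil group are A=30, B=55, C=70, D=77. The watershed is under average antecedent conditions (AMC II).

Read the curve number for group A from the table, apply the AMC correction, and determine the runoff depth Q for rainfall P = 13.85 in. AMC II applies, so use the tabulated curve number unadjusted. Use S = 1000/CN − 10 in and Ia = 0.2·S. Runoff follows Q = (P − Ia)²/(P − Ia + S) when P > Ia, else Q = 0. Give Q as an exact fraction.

Q = 303601/117060 in ≈ 2.594 in

NRCS table: woods, good condition, soil group A → CN(II) = 30
CN(II) = 30; AMC II needs no correction.
Retention S: 1000/CN − 10 with CN=30.000 → S = 70/3 ≈ 23.333 in
Initial abstraction Ia = S/5 = (70/3)/5 = 14/3 ≈ 4.667 in
Since P=13.850 > Ia=4.667: effective rainfall P−Ia = 551/60 in
Runoff Q = (P−Ia)²/(P−Ia+S) = (9.183)²/(9.183+23.333) = 303601/117060 ≈ 2.594 in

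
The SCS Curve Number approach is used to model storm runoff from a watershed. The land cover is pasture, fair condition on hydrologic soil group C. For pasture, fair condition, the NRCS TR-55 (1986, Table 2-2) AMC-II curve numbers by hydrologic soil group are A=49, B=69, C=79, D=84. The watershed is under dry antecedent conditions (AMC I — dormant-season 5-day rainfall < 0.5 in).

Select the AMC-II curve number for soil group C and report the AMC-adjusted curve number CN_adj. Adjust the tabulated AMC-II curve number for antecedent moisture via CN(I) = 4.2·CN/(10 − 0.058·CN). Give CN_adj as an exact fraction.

NRCS table: pasture, fair condition, soil group C → CN(II) = 79
CN(I) from CN(II)=79: (4.2·79)/(10 − 0.058·79) = 7900/129 ≈ 61.240

CN_adj = 7900/129 ≈ 61.240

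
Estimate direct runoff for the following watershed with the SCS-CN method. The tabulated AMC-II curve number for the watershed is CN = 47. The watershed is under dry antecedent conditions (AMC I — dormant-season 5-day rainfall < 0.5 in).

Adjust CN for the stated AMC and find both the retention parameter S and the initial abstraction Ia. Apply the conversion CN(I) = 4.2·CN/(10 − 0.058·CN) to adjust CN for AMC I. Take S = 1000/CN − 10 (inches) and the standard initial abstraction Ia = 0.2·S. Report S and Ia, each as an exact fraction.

CN(I) from CN(II)=47: (4.2·47)/(10 − 0.058·47) = 98700/3637 ≈ 27.138
S = 1000/(98700/3637) − 10 = 26500/987 in ≈ 26.849 in
Ia = 0.2S: 0.2·26.849 = 5.370 in (exactly 5300/987)

S = 26500/987 in ≈ 26.849 in; Ia = 5300/987 in ≈ 5.370 in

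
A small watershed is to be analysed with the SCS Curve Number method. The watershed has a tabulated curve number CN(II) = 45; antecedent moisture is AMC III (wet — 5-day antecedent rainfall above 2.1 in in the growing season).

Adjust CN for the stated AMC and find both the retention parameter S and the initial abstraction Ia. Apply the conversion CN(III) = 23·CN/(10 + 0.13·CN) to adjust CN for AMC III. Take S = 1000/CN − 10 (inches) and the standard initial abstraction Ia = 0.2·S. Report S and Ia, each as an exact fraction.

CN(III) from CN(II)=45: (23·45)/(10 + 0.13·45) = 20700/317 ≈ 65.300
Max retention: S = 1000/(20700/317) − 10 = 1100/207 in (≈ 5.314 in)
Initial abstraction Ia = S/5 = (1100/207)/5 = 220/207 ≈ 1.063 in

S = 1100/207 in ≈ 5.314 in; Ia = 220/207 in ≈ 1.063 in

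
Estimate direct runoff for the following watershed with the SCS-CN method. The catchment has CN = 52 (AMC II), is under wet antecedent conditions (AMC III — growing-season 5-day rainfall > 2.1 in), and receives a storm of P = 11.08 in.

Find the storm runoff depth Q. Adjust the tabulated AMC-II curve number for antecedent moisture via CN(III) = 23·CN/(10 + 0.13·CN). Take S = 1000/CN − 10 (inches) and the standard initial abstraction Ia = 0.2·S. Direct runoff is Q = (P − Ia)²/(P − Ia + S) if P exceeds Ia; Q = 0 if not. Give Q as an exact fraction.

Adjust CN=52 to AMC III: 23·52/(10 + 0.13·52) → 1196 ÷ (419/25) = 29900/419 ≈ 71.360
Max retention: S = 1000/(29900/419) − 10 = 1200/299 in (≈ 4.013 in)
Ia = 0.2·(1200/299) = 240/299 in ≈ 0.803 in
Since P=11.080 > Ia=0.803: effective rainfall P−Ia = 76823/7475 in
Q: (76823/7475)² ÷ (106823/7475) = 5901773329/798501925 in (≈ 7.391 in)

Q = 5901773329/798501925 in ≈ 7.391 in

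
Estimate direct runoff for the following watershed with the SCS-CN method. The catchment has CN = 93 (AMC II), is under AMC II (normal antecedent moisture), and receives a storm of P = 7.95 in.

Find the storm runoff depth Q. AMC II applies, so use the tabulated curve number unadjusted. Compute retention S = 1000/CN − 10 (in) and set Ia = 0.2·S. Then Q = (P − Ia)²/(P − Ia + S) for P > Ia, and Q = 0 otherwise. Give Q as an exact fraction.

Average conditions: CN = 93 (no AMC adjustment).
S = 1000/93 − 10 = 70/93 in ≈ 0.753 in
Ia = 0.2S: 0.2·0.753 = 0.151 in (exactly 14/93)
Since P=7.950 > Ia=0.151: effective rainfall P−Ia = 14507/1860 in
Q = (14507/1860)²/((14507/1860) + 70/93) = (210453049/3459600)/(15907/1860) = 210453049/29587020 in ≈ 7.113 in

Q = 210453049/29587020 in ≈ 7.113 in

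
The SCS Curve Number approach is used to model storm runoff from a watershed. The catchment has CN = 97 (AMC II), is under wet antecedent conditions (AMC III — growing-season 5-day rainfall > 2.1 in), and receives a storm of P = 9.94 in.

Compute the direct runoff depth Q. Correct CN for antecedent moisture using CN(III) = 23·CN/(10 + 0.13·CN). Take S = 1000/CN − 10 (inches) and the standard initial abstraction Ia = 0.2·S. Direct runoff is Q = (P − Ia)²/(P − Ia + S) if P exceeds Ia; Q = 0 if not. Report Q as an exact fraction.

CN(III) from CN(II)=97: (23·97)/(10 + 0.13·97) = 223100/2261 ≈ 98.673
S = 1000/(223100/2261) − 10 = 300/2231 in ≈ 0.134 in
Ia = 0.2S: 0.2·0.134 = 0.027 in (exactly 60/2231)
P − Ia = 9.940 − 0.027 = 1105807/111550 ≈ 9.913 in (> 0, runoff occurs)
Runoff Q = (P−Ia)²/(P−Ia+S) = (9.913)²/(9.913+0.134) = 1222809121249/125026020850 ≈ 9.780 in

Q = 1222809121249/125026020850 in ≈ 9.780 in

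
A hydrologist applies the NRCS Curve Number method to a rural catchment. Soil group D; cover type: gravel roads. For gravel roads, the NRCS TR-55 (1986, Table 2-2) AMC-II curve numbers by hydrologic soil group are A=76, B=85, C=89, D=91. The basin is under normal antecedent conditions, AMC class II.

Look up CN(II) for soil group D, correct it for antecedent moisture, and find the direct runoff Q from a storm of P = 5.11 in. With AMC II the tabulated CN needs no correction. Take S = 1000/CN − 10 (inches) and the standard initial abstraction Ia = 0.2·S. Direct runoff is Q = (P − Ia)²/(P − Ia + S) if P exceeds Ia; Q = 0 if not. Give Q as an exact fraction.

Q = 1998179401/488679100 in ≈ 4.089 in

NRCS table: gravel roads, soil group D → CN(II) = 91
CN(II) = 91; AMC II needs no correction.
S = 1000/91 − 10 = 90/91 in ≈ 0.989 in
Ia = 0.2S: 0.2·0.989 = 0.198 in (exactly 18/91)
Excess rainfall: 5.110 − 0.198 = 4.912 in; P > Ia so Q > 0
Q: (44701/9100)² ÷ (53701/9100) = 1998179401/488679100 in (≈ 4.089 in)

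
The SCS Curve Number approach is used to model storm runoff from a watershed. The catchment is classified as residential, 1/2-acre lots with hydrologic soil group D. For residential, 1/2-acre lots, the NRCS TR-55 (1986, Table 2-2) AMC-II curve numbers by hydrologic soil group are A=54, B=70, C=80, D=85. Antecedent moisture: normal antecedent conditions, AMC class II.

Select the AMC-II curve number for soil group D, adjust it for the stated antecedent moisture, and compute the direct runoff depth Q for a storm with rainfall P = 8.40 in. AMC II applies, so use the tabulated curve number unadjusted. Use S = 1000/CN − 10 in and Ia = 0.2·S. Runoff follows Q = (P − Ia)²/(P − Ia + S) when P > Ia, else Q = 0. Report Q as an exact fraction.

Q = 77976/11815 in ≈ 6.600 in

NRCS table: residential, 1/2-acre lots, soil group D → CN(II) = 85
CN(II) = 85; AMC II needs no correction.
S = 1000/85 − 10 = 30/17 in ≈ 1.765 in
Ia = 0.2·(30/17) = 6/17 in ≈ 0.353 in
Since P=8.400 > Ia=0.353: effective rainfall P−Ia = 684/85 in
Runoff Q = (P−Ia)²/(P−Ia+S) = (8.047)²/(8.047+1.765) = 77976/11815 ≈ 6.600 in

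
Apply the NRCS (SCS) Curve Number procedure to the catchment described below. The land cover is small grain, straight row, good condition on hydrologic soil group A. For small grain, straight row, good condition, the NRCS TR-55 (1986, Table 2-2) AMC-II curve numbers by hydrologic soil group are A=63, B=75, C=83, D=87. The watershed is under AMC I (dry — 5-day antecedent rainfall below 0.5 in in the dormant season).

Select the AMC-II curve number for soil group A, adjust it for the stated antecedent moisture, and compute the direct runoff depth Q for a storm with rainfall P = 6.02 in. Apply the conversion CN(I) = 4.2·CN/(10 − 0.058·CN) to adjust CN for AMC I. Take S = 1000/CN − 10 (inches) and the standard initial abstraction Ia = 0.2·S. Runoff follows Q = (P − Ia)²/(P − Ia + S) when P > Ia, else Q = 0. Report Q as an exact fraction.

NRCS table: small grain, straight row, good condition, soil group A → CN(II) = 63
Dry (AMC I): CN(I) = 4.2·63/(10 − 0.058·63) = (1323/5)/(3173/500) = 132300/3173 ≈ 41.696
Max retention: S = 1000/(132300/3173) − 10 = 18500/1323 in (≈ 13.983 in)
Ia = 0.2S: 0.2·13.983 = 2.797 in (exactly 3700/1323)
P − Ia = 6.020 − 2.797 = 213223/66150 ≈ 3.223 in (> 0, runoff occurs)
Q: (213223/66150)² ÷ (1138223/66150) = 45464047729/75293451450 in (≈ 0.604 in)

Q = 45464047729/75293451450 in ≈ 0.604 in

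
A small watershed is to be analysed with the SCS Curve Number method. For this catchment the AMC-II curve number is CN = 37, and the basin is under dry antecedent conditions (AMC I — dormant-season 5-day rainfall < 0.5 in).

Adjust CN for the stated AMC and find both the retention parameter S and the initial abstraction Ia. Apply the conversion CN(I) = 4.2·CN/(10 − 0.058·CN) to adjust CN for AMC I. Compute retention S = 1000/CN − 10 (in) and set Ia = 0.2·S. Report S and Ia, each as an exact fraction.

CN(I) from CN(II)=37: (4.2·37)/(10 − 0.058·37) = 3700/187 ≈ 19.786
S = 1000/(3700/187) − 10 = 1500/37 in ≈ 40.541 in
Ia = 0.2S: 0.2·40.541 = 8.108 in (exactly 300/37)

S = 1500/37 in ≈ 40.541 in; Ia = 300/37 in ≈ 8.108 in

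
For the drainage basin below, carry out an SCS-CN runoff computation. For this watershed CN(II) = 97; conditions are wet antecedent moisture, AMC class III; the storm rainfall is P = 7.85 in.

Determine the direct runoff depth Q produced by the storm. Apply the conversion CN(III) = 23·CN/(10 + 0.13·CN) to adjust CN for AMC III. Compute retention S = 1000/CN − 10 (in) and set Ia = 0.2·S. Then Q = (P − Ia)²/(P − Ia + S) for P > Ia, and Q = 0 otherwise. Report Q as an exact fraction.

Q = 121847770489/15843089540 in ≈ 7.691 in

CN(III) from CN(II)=97: (23·97)/(10 + 0.13·97) = 223100/2261 ≈ 98.673
S = 1000/(223100/2261) − 10 = 300/2231 in ≈ 0.134 in
Initial abstraction Ia = S/5 = (300/2231)/5 = 60/2231 ≈ 0.027 in
Since P=7.850 > Ia=0.027: effective rainfall P−Ia = 349067/44620 in
Q = (349067/44620)²/((349067/44620) + 300/2231) = (121847770489/1990944400)/(355067/44620) = 121847770489/15843089540 in ≈ 7.691 in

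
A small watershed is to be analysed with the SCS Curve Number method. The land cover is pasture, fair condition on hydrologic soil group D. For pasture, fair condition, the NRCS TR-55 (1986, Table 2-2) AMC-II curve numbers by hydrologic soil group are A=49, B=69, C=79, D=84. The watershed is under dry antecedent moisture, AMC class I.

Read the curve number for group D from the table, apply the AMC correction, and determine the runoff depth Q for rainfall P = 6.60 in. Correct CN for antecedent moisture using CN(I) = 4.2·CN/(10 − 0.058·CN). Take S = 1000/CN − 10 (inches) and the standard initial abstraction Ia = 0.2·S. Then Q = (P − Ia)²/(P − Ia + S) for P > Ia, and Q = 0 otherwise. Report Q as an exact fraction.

NRCS table: pasture, fair condition, soil group D → CN(II) = 84
Dry (AMC I): CN(I) = 4.2·84/(10 − 0.058·84) = (1764/5)/(641/125) = 44100/641 ≈ 68.799
Max retention: S = 1000/(44100/641) − 10 = 2000/441 in (≈ 4.535 in)
Ia = 0.2S: 0.2·4.535 = 0.907 in (exactly 400/441)
Excess rainfall: 6.600 − 0.907 = 5.693 in; P > Ia so Q > 0
Q: (12553/2205)² ÷ (22553/2205) = 157577809/49729365 in (≈ 3.169 in)

Q = 157577809/49729365 in ≈ 3.169 in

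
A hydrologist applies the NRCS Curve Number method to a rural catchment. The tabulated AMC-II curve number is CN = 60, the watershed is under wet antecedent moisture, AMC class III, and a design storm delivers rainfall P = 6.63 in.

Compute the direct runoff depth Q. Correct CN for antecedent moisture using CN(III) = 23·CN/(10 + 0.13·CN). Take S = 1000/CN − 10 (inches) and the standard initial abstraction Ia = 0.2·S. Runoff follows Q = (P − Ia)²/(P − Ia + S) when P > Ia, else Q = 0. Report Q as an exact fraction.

Wet (AMC III): CN(III) = 23·60/(10 + 0.13·60) = 1380/(89/5) = 6900/89 ≈ 77.528
Retention S: 1000/CN − 10 with CN=77.528 → S = 200/69 ≈ 2.899 in
Ia = 0.2·(200/69) = 40/69 in ≈ 0.580 in
Excess rainfall: 6.630 − 0.580 = 6.050 in; P > Ia so Q > 0
Q = (41747/6900)²/((41747/6900) + 200/69) = (1742812009/47610000)/(61747/6900) = 1742812009/426054300 in ≈ 4.091 in

Q = 1742812009/426054300 in ≈ 4.091 in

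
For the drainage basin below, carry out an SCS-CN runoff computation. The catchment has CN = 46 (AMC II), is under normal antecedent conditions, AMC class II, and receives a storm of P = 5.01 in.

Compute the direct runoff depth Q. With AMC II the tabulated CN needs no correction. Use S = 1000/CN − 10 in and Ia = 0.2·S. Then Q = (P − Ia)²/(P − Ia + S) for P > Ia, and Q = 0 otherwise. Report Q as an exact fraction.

CN(II) = 46; AMC II needs no correction.
S = 1000/46 − 10 = 270/23 in ≈ 11.739 in
Initial abstraction Ia = S/5 = (270/23)/5 = 54/23 ≈ 2.348 in
Since P=5.010 > Ia=2.348: effective rainfall P−Ia = 6123/2300 in
Runoff Q = (P−Ia)²/(P−Ia+S) = (2.662)²/(2.662+11.739) = 12497043/25394300 ≈ 0.492 in

Q = 12497043/25394300 in ≈ 0.492 in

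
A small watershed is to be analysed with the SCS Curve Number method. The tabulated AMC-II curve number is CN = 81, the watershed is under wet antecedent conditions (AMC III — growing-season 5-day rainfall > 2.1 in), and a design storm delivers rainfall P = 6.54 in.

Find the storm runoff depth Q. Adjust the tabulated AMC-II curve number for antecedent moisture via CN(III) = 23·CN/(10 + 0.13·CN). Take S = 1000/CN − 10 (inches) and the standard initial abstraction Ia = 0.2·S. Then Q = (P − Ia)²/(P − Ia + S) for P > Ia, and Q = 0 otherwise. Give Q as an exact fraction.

Q = 348337220401/63826473150 in ≈ 5.458 in

CN(III) from CN(II)=81: (23·81)/(10 + 0.13·81) = 186300/2053 ≈ 90.745
Retention S: 1000/CN − 10 with CN=90.745 → S = 1900/1863 ≈ 1.020 in
Ia = 0.2S: 0.2·1.020 = 0.204 in (exactly 380/1863)
P − Ia = 6.540 − 0.204 = 590201/93150 ≈ 6.336 in (> 0, runoff occurs)
Runoff Q = (P−Ia)²/(P−Ia+S) = (6.336)²/(6.336+1.020) = 348337220401/63826473150 ≈ 5.458 in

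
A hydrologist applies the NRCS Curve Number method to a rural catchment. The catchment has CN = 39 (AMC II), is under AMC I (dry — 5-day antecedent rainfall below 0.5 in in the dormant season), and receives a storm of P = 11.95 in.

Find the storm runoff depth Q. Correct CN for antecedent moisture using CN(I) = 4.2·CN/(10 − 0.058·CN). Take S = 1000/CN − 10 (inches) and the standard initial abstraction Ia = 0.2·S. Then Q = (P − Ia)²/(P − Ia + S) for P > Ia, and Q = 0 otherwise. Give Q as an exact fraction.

CN(I) from CN(II)=39: (4.2·39)/(10 − 0.058·39) = 81900/3869 ≈ 21.168
Retention S: 1000/CN − 10 with CN=21.168 → S = 30500/819 ≈ 37.241 in
Ia = 0.2S: 0.2·37.241 = 7.448 in (exactly 6100/819)
Since P=11.950 > Ia=7.448: effective rainfall P−Ia = 73741/16380 in
Q: (73741/16380)² ÷ (683741/16380) = 5437735081/11199677580 in (≈ 0.486 in)

Q = 5437735081/11199677580 in ≈ 0.486 in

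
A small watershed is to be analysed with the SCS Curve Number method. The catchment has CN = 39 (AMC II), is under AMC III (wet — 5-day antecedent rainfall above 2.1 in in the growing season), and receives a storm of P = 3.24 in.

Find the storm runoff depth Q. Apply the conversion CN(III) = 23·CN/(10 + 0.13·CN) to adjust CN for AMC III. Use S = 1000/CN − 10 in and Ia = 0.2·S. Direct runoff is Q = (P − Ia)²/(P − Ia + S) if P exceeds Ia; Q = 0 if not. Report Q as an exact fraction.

Adjust CN=39 to AMC III: 23·39/(10 + 0.13·39) → 897 ÷ (1507/100) = 89700/1507 ≈ 59.522
Retention S: 1000/CN − 10 with CN=59.522 → S = 6100/897 ≈ 6.800 in
Initial abstraction Ia = S/5 = (6100/897)/5 = 1220/897 ≈ 1.360 in
Since P=3.240 > Ia=1.360: effective rainfall P−Ia = 42157/22425 in
Q: (42157/22425)² ÷ (194657/22425) = 1777212649/4365183225 in (≈ 0.407 in)

Q = 1777212649/4365183225 in ≈ 0.407 in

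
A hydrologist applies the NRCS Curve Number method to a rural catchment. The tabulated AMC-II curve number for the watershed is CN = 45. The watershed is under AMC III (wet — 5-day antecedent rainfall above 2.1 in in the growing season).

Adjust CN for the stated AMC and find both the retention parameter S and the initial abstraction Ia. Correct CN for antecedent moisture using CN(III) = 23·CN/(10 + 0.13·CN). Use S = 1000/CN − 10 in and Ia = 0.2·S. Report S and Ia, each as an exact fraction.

Adjust CN=45 to AMC III: 23·45/(10 + 0.13·45) → 1035 ÷ (317/20) = 20700/317 ≈ 65.300
S = 1000/(20700/317) − 10 = 1100/207 in ≈ 5.314 in
Ia = 0.2·(1100/207) = 220/207 in ≈ 1.063 in

S = 1100/207 in ≈ 5.314 in; Ia = 220/207 in ≈ 1.063 in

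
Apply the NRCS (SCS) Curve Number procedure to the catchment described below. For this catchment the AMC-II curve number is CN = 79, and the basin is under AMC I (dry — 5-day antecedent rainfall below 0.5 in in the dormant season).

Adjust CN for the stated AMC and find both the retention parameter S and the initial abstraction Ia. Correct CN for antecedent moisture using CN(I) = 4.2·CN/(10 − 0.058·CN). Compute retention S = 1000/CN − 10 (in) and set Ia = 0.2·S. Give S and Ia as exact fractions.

S = 500/79 in ≈ 6.329 in; Ia = 100/79 in ≈ 1.266 in

Adjust CN=79 to AMC I: 4.2·79/(10 − 0.058·79) → (1659/5) ÷ (2709/500) = 7900/129 ≈ 61.240
S = 1000/(7900/129) − 10 = 500/79 in ≈ 6.329 in
Ia = 0.2·(500/79) = 100/79 in ≈ 1.266 in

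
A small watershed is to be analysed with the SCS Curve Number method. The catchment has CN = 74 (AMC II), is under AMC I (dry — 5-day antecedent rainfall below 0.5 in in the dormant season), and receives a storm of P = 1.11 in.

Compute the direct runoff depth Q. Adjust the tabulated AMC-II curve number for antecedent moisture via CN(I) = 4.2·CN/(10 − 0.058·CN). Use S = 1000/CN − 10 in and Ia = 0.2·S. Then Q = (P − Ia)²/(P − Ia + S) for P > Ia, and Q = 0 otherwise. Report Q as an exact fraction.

Dry (AMC I): CN(I) = 4.2·74/(10 − 0.058·74) = (1554/5)/(1427/250) = 77700/1427 ≈ 54.450
S = 1000/(77700/1427) − 10 = 6500/777 in ≈ 8.366 in
Initial abstraction Ia = S/5 = (6500/777)/5 = 1300/777 ≈ 1.673 in
P = 1.110 ≤ Ia = 1.673 in: entire storm abstracted, Q = 0.

Q = 0 in ≈ 0.000 in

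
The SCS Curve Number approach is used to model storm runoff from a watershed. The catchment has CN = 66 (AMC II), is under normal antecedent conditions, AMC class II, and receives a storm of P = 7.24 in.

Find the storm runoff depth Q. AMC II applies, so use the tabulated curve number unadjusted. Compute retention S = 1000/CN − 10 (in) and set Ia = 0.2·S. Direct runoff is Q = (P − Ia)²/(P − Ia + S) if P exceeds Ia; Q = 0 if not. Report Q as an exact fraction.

AMC II — tabulated CN = 66 applies directly.
Max retention: S = 1000/66 − 10 = 170/33 in (≈ 5.152 in)
Initial abstraction Ia = S/5 = (170/33)/5 = 34/33 ≈ 1.030 in
Excess rainfall: 7.240 − 1.030 = 6.210 in; P > Ia so Q > 0
Runoff Q = (P−Ia)²/(P−Ia+S) = (6.210)²/(6.210+5.152) = 26245129/7732725 ≈ 3.394 in

Q = 26245129/7732725 in ≈ 3.394 in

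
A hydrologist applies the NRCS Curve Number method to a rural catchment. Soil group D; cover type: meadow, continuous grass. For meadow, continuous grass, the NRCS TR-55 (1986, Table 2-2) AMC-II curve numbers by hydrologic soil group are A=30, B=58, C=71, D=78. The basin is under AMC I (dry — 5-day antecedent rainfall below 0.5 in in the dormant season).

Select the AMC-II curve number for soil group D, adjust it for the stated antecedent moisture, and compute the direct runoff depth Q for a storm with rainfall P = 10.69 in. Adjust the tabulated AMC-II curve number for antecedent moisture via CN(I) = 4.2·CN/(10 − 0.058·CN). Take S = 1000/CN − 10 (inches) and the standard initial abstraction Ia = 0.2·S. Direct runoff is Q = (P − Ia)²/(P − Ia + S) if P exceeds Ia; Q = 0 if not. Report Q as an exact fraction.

NRCS table: meadow, continuous grass, soil group D → CN(II) = 78
CN(I) from CN(II)=78: (4.2·78)/(10 − 0.058·78) = 81900/1369 ≈ 59.825
S = 1000/(81900/1369) − 10 = 5500/819 in ≈ 6.716 in
Initial abstraction Ia = S/5 = (5500/819)/5 = 1100/819 ≈ 1.343 in
Since P=10.690 > Ia=1.343: effective rainfall P−Ia = 765511/81900 in
Runoff Q = (P−Ia)²/(P−Ia+S) = (9.347)²/(9.347+6.716) = 586007091121/107740350900 ≈ 5.439 in

Q = 586007091121/107740350900 in ≈ 5.439 in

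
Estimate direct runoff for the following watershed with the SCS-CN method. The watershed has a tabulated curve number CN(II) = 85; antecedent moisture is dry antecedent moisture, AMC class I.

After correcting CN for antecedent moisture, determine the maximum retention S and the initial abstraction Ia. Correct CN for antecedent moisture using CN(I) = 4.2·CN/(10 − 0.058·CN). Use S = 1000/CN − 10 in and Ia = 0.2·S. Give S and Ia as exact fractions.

S = 500/119 in ≈ 4.202 in; Ia = 100/119 in ≈ 0.840 in

Adjust CN=85 to AMC I: 4.2·85/(10 − 0.058·85) → 357 ÷ (507/100) = 11900/169 ≈ 70.414
S = 1000/(11900/169) − 10 = 500/119 in ≈ 4.202 in
Ia = 0.2·(500/119) = 100/119 in ≈ 0.840 in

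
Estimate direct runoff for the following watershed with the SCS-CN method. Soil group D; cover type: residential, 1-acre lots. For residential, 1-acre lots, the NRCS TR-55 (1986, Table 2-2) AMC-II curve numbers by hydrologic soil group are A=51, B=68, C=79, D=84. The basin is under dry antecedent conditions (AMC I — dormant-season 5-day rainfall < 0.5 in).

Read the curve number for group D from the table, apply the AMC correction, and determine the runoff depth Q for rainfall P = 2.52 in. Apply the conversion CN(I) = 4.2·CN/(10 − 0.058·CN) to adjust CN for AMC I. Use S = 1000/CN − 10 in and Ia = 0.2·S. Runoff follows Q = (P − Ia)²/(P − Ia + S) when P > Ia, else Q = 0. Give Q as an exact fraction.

NRCS table: residential, 1-acre lots, soil group D → CN(II) = 84
Dry (AMC I): CN(I) = 4.2·84/(10 − 0.058·84) = (1764/5)/(641/125) = 44100/641 ≈ 68.799
Retention S: 1000/CN − 10 with CN=68.799 → S = 2000/441 ≈ 4.535 in
Initial abstraction Ia = S/5 = (2000/441)/5 = 400/441 ≈ 0.907 in
Excess rainfall: 2.520 − 0.907 = 1.613 in; P > Ia so Q > 0
Q = (17783/11025)²/((17783/11025) + 2000/441) = (316235089/121550625)/(67783/11025) = 316235089/747307575 in ≈ 0.423 in

Q = 316235089/747307575 in ≈ 0.423 in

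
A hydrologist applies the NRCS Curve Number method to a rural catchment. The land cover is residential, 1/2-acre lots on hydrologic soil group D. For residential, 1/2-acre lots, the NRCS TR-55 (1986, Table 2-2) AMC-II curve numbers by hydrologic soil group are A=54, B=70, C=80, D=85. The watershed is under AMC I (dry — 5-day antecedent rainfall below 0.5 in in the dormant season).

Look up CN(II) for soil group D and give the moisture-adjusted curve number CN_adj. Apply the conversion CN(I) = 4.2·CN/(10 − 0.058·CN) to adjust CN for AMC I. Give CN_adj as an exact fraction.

NRCS table: residential, 1/2-acre lots, soil group D → CN(II) = 85
CN(I) from CN(II)=85: (4.2·85)/(10 − 0.058·85) = 11900/169 ≈ 70.414

CN_adj = 11900/169 ≈ 70.414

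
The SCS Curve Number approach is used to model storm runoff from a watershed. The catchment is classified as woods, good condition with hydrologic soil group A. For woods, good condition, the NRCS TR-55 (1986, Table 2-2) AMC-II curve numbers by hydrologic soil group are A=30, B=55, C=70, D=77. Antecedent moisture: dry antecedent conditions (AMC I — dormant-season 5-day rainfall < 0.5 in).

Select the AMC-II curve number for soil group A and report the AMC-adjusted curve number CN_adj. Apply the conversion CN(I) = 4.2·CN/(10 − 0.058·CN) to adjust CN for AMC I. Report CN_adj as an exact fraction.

CN_adj = 900/59 ≈ 15.254

NRCS table: woods, good condition, soil group A → CN(II) = 30
Adjust CN=30 to AMC I: 4.2·30/(10 − 0.058·30) → 126 ÷ (413/50) = 900/59 ≈ 15.254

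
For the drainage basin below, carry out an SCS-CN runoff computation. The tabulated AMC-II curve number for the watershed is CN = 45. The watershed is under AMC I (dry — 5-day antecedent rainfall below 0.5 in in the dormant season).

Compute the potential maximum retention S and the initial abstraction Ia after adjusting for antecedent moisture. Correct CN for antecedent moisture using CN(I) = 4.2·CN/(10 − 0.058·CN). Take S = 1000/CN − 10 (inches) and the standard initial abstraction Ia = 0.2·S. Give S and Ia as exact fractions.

S = 5500/189 in ≈ 29.101 in; Ia = 1100/189 in ≈ 5.820 in

Adjust CN=45 to AMC I: 4.2·45/(10 − 0.058·45) → 189 ÷ (739/100) = 18900/739 ≈ 25.575
Retention S: 1000/CN − 10 with CN=25.575 → S = 5500/189 ≈ 29.101 in
Initial abstraction Ia = S/5 = (5500/189)/5 = 1100/189 ≈ 5.820 in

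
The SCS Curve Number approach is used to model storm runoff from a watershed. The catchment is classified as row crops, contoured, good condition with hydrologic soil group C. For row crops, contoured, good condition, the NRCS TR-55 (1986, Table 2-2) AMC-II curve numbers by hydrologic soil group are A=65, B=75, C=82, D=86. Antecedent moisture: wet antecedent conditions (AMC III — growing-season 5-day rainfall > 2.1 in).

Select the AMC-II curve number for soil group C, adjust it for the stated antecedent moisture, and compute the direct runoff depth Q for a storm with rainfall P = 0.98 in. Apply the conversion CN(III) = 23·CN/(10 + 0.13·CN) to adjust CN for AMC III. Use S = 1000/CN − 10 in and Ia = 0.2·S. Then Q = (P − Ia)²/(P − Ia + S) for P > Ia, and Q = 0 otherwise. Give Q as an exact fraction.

Q = 1384360849/3876060050 in ≈ 0.357 in

NRCS table: row crops, contoured, good condition, soil group C → CN(II) = 82
CN(III) from CN(II)=82: (23·82)/(10 + 0.13·82) = 94300/1033 ≈ 91.288
Max retention: S = 1000/(94300/1033) − 10 = 900/943 in (≈ 0.954 in)
Ia = 0.2·(900/943) = 180/943 in ≈ 0.191 in
P − Ia = 0.980 − 0.191 = 37207/47150 ≈ 0.789 in (> 0, runoff occurs)
Q: (37207/47150)² ÷ (82207/47150) = 1384360849/3876060050 in (≈ 0.357 in)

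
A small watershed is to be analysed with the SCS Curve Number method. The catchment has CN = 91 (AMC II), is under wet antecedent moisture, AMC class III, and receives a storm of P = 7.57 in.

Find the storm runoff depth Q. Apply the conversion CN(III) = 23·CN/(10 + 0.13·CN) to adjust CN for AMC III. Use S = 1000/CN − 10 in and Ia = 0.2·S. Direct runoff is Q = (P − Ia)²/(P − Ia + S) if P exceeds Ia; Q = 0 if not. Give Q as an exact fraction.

Adjust CN=91 to AMC III: 23·91/(10 + 0.13·91) → 2093 ÷ (2183/100) = 209300/2183 ≈ 95.877
Retention S: 1000/CN − 10 with CN=95.877 → S = 900/2093 ≈ 0.430 in
Initial abstraction Ia = S/5 = (900/2093)/5 = 180/2093 ≈ 0.086 in
P − Ia = 7.570 − 0.086 = 1566401/209300 ≈ 7.484 in (> 0, runoff occurs)
Runoff Q = (P−Ia)²/(P−Ia+S) = (7.484)²/(7.484+0.430) = 2453612092801/346684729300 ≈ 7.077 in

Q = 2453612092801/346684729300 in ≈ 7.077 in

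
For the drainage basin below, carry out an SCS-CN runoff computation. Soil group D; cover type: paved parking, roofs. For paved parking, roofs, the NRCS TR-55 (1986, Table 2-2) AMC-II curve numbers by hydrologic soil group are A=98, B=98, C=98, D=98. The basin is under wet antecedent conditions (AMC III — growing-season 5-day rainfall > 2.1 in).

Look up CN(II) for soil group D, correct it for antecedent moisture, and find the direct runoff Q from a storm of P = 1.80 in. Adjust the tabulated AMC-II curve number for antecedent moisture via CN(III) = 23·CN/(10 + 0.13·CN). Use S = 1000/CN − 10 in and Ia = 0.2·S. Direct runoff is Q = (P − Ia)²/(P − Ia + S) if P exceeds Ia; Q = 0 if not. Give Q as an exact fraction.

Q = 100861849/59409805 in ≈ 1.698 in

NRCS table: paved parking, roofs, soil group D → CN(II) = 98
Adjust CN=98 to AMC III: 23·98/(10 + 0.13·98) → 2254 ÷ (1137/50) = 112700/1137 ≈ 99.120
Retention S: 1000/CN − 10 with CN=99.120 → S = 100/1127 ≈ 0.089 in
Initial abstraction Ia = S/5 = (100/1127)/5 = 20/1127 ≈ 0.018 in
Since P=1.800 > Ia=0.018: effective rainfall P−Ia = 10043/5635 in
Q = (10043/5635)²/((10043/5635) + 100/1127) = (100861849/31753225)/(10543/5635) = 100861849/59409805 in ≈ 1.698 in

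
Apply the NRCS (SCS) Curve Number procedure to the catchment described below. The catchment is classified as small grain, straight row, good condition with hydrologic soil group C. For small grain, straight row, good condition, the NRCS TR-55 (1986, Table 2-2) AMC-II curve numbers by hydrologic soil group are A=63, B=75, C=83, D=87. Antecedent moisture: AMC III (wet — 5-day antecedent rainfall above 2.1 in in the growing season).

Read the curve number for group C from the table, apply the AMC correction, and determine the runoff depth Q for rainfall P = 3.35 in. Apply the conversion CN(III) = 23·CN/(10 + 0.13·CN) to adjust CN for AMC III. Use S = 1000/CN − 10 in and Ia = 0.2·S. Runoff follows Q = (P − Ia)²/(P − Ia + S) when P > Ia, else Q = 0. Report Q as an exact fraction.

Q = 14665936609/5921832540 in ≈ 2.477 in

NRCS table: small grain, straight row, good condition, soil group C → CN(II) = 83
Adjust CN=83 to AMC III: 23·83/(10 + 0.13·83) → 1909 ÷ (2079/100) = 190900/2079 ≈ 91.823
Max retention: S = 1000/(190900/2079) − 10 = 1700/1909 in (≈ 0.891 in)
Ia = 0.2·(1700/1909) = 340/1909 in ≈ 0.178 in
P − Ia = 3.350 − 0.178 = 121103/38180 ≈ 3.172 in (> 0, runoff occurs)
Q: (121103/38180)² ÷ (155103/38180) = 14665936609/5921832540 in (≈ 2.477 in)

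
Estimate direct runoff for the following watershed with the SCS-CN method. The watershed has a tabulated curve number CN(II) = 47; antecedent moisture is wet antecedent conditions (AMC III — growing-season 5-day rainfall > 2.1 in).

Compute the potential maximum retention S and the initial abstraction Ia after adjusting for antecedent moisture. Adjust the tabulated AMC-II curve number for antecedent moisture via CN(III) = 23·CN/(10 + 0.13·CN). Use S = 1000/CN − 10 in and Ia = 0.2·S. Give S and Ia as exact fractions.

S = 5300/1081 in ≈ 4.903 in; Ia = 1060/1081 in ≈ 0.981 in

Wet (AMC III): CN(III) = 23·47/(10 + 0.13·47) = 1081/(1611/100) = 108100/1611 ≈ 67.101
S = 1000/(108100/1611) − 10 = 5300/1081 in ≈ 4.903 in
Ia = 0.2·(5300/1081) = 1060/1081 in ≈ 0.981 in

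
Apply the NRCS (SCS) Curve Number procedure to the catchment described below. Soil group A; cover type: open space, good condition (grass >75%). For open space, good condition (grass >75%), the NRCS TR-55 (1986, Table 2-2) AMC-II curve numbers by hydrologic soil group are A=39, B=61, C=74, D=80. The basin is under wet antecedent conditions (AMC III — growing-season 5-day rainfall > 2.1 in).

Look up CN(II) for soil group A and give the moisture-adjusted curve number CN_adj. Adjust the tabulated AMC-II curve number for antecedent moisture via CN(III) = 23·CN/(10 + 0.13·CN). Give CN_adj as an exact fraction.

NRCS table: open space, good condition (grass >75%), soil group A → CN(II) = 39
Adjust CN=39 to AMC III: 23·39/(10 + 0.13·39) → 897 ÷ (1507/100) = 89700/1507 ≈ 59.522

CN_adj = 89700/1507 ≈ 59.522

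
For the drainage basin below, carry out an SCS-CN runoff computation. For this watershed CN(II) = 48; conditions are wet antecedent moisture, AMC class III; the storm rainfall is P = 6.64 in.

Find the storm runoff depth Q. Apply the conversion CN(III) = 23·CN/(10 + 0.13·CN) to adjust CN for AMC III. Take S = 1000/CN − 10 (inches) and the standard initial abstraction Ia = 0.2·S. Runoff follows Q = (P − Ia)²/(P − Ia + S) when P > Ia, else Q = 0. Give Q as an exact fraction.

Q = 96609241/30970650 in ≈ 3.119 in

CN(III) from CN(II)=48: (23·48)/(10 + 0.13·48) = 13800/203 ≈ 67.980
Retention S: 1000/CN − 10 with CN=67.980 → S = 325/69 ≈ 4.710 in
Initial abstraction Ia = S/5 = (325/69)/5 = 65/69 ≈ 0.942 in
Since P=6.640 > Ia=0.942: effective rainfall P−Ia = 9829/1725 in
Runoff Q = (P−Ia)²/(P−Ia+S) = (5.698)²/(5.698+4.710) = 96609241/30970650 ≈ 3.119 in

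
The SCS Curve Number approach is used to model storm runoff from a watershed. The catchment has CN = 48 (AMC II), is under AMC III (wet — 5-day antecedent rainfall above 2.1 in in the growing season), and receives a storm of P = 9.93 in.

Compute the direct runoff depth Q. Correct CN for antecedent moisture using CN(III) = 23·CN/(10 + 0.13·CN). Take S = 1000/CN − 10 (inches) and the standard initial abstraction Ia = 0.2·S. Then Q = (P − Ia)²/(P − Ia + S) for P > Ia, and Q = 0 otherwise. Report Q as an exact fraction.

CN(III) from CN(II)=48: (23·48)/(10 + 0.13·48) = 13800/203 ≈ 67.980
Max retention: S = 1000/(13800/203) − 10 = 325/69 in (≈ 4.710 in)
Initial abstraction Ia = S/5 = (325/69)/5 = 65/69 ≈ 0.942 in
Excess rainfall: 9.930 − 0.942 = 8.988 in; P > Ia so Q > 0
Runoff Q = (P−Ia)²/(P−Ia+S) = (8.988)²/(8.988+4.710) = 3846108289/652167300 ≈ 5.897 in

Q = 3846108289/652167300 in ≈ 5.897 in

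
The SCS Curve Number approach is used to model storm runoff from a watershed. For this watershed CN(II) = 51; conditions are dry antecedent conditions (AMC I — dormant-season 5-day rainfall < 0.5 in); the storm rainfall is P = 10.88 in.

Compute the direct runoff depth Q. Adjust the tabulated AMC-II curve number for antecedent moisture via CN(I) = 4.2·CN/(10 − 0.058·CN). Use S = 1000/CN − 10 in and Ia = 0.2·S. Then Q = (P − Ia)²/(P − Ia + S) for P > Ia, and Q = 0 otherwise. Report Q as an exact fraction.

Q = 36348841/26683200 in ≈ 1.362 in

Dry (AMC I): CN(I) = 4.2·51/(10 − 0.058·51) = (1071/5)/(3521/500) = 15300/503 ≈ 30.417
Retention S: 1000/CN − 10 with CN=30.417 → S = 3500/153 ≈ 22.876 in
Ia = 0.2S: 0.2·22.876 = 4.575 in (exactly 700/153)
Since P=10.880 > Ia=4.575: effective rainfall P−Ia = 24116/3825 in
Runoff Q = (P−Ia)²/(P−Ia+S) = (6.305)²/(6.305+22.876) = 36348841/26683200 ≈ 1.362 in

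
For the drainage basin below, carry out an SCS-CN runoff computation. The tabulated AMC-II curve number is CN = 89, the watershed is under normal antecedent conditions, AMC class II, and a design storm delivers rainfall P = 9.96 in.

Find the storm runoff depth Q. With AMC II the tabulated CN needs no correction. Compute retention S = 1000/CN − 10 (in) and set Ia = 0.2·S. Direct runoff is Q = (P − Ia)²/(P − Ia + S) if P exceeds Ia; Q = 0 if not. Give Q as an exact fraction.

AMC II — tabulated CN = 89 applies directly.
S = 1000/89 − 10 = 110/89 in ≈ 1.236 in
Ia = 0.2S: 0.2·1.236 = 0.247 in (exactly 22/89)
Excess rainfall: 9.960 − 0.247 = 9.713 in; P > Ia so Q > 0
Q = (21611/2225)²/((21611/2225) + 110/89) = (467035321/4950625)/(24361/2225) = 467035321/54203225 in ≈ 8.616 in

Q = 467035321/54203225 in ≈ 8.616 in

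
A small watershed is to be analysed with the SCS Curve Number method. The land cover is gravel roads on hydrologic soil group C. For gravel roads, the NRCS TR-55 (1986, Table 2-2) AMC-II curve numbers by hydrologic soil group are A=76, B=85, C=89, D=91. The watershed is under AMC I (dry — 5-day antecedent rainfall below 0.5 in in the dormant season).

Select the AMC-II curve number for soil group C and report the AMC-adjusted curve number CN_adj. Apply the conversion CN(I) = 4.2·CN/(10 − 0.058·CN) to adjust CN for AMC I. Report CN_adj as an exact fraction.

NRCS table: gravel roads, soil group C → CN(II) = 89
CN(I) from CN(II)=89: (4.2·89)/(10 − 0.058·89) = 186900/2419 ≈ 77.263

CN_adj = 186900/2419 ≈ 77.263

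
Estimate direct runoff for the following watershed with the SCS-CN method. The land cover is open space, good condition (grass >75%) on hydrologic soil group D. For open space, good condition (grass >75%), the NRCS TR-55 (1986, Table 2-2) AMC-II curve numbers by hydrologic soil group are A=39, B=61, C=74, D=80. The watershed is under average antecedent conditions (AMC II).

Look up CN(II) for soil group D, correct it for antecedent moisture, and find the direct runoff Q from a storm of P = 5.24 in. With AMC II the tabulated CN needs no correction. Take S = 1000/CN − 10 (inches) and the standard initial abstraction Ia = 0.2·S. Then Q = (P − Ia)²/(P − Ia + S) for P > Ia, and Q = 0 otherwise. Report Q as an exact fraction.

NRCS table: open space, good condition (grass >75%), soil group D → CN(II) = 80
CN(II) = 80; AMC II needs no correction.
Retention S: 1000/CN − 10 with CN=80.000 → S = 5/2 ≈ 2.500 in
Ia = 0.2·(5/2) = 1/2 in ≈ 0.500 in
P − Ia = 5.240 − 0.500 = 237/50 ≈ 4.740 in (> 0, runoff occurs)
Q = (237/50)²/((237/50) + 5/2) = (56169/2500)/(181/25) = 56169/18100 in ≈ 3.103 in

Q = 56169/18100 in ≈ 3.103 in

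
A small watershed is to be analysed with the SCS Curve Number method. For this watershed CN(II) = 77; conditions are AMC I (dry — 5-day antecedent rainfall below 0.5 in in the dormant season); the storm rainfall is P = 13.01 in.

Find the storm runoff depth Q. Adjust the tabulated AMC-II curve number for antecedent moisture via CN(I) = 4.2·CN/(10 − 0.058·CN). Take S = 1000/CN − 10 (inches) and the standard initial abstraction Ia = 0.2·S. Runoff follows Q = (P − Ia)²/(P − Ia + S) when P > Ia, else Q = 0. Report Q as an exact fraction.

Q = 3510815396089/488935038900 in ≈ 7.181 in

Dry (AMC I): CN(I) = 4.2·77/(10 − 0.058·77) = (1617/5)/(2767/500) = 161700/2767 ≈ 58.439
Retention S: 1000/CN − 10 with CN=58.439 → S = 11500/1617 ≈ 7.112 in
Ia = 0.2S: 0.2·7.112 = 1.422 in (exactly 2300/1617)
Excess rainfall: 13.010 − 1.422 = 11.588 in; P > Ia so Q > 0
Runoff Q = (P−Ia)²/(P−Ia+S) = (11.588)²/(11.588+7.112) = 3510815396089/488935038900 ≈ 7.181 in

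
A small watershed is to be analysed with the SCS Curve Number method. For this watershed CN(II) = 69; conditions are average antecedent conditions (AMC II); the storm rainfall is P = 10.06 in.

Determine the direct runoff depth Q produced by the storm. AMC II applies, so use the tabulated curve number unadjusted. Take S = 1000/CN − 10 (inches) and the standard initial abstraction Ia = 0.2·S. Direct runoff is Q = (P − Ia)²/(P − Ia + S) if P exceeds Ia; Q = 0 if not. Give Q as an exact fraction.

AMC II — tabulated CN = 69 applies directly.
S = 1000/69 − 10 = 310/69 in ≈ 4.493 in
Initial abstraction Ia = S/5 = (310/69)/5 = 62/69 ≈ 0.899 in
Excess rainfall: 10.060 − 0.899 = 9.161 in; P > Ia so Q > 0
Q = (31607/3450)²/((31607/3450) + 310/69) = (999002449/11902500)/(47107/3450) = 999002449/162519150 in ≈ 6.147 in

Q = 999002449/162519150 in ≈ 6.147 in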